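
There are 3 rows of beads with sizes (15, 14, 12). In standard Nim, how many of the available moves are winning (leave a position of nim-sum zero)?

3

Compute the nim-sum pairwise:
15 XOR 14 = 1
1 XOR 12 = 13
The overall nim-sum is X = 13. A row of size p has a winning move iff p XOR X < p (reduce it to p XOR X).
  15: 15 XOR 13 = 2 < 15 — winning move (to 2).
  14: 14 XOR 13 = 3 < 14 — winning move (to 3).
  12: 12 XOR 13 = 1 < 12 — winning move (to 1).
That gives 3 winning moves.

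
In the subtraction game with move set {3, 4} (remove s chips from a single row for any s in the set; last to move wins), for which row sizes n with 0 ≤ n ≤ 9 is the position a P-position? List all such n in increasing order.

0, 1, 2, 7, 8, 9

Build the Grundy sequence with g(k) = mex{g(k−s) : s ∈ {3, 4}, s ≤ k}:
k:     0  1  2  3  4  5  6  7  8  9
g(k):  0  0  0  1  1  1  2  0  0  0
The P-positions (g = 0) in 0..9 are 0, 1, 2, 7, 8, 9.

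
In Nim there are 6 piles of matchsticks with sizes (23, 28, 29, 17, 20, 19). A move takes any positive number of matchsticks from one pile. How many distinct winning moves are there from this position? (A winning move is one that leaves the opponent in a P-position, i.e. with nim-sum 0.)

0

Nim-sum: 23 XOR 28 XOR 29 XOR 17 XOR 20 XOR 19 = 0.
The nim-sum is already 0, so every move leaves a nonzero nim-sum — there are no winning moves.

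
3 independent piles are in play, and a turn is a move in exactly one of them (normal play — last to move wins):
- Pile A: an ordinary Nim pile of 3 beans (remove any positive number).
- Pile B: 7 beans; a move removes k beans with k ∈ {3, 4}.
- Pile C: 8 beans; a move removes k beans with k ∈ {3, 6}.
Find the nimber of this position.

1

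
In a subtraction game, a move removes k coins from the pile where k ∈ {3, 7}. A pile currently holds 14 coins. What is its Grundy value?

Grundy values for subtraction set {3, 7}:
g(0) = mex{} = 0
g(1) = mex{} = 0
g(2) = mex{} = 0
g(3) = mex{0} = 1
g(4) = mex{0} = 1
g(5) = mex{0} = 1
g(6) = mex{1} = 0
g(7) = mex{0,1} = 2
g(8) = mex{0,1} = 2
g(9) = mex{0} = 1
g(10) = mex{1,2} = 0
g(11) = mex{1,2} = 0
g(12) = mex{1} = 0
g(13) = mex{0} = 1
g(14) = mex{0,2} = 1
So g(14) = 1.

1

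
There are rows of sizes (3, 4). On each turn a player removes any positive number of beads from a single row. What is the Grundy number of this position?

7

Write each in binary and XOR column by column:
  011  (3)
  100  (4)
  ---
  111  (7)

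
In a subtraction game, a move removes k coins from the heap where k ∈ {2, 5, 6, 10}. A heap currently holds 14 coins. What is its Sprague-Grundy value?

Build the Grundy sequence with g(k) = mex{g(k−s) : s ∈ {2, 5, 6, 10}, s ≤ k}:
g(0) = mex{} = 0
g(1) = mex{} = 0
g(2) = mex{0} = 1
g(3) = mex{0} = 1
g(4) = mex{1} = 0
g(5) = mex{0,1} = 2
g(6) = mex{0} = 1
g(7) = mex{0,1,2} = 3
g(8) = mex{1} = 0
g(9) = mex{0,1,3} = 2
g(10) = mex{0,2} = 1
g(11) = mex{0,1,2} = 3
g(12) = mex{1,3} = 0
g(13) = mex{0,1,3} = 2
g(14) = mex{0,2} = 1
So g(14) = 1.

1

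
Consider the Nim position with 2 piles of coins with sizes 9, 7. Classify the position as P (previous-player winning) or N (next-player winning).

N-position

In binary:
  1001  (9)
  0111  (7)
  ----
  1110  (14)
The nim-sum is 14 ≠ 0, so this is an N-position: the player to move can win.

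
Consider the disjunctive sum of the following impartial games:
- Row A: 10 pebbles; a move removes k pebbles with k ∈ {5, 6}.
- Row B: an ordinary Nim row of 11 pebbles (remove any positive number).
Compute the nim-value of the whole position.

For row A, compute g(0), g(1), … with moves {5, 6}:
g(0) = mex{} = 0
g(1) = mex{} = 0
g(2) = mex{} = 0
g(3) = mex{} = 0
g(4) = mex{} = 0
g(5) = mex{0} = 1
g(6) = mex{0} = 1
g(7) = mex{0} = 1
g(8) = mex{0} = 1
g(9) = mex{0} = 1
g(10) = mex{0,1} = 2
So g(10) = 2.
Row B is a plain Nim row of size 11, so its Grundy value is 11.
The value of a disjunctive sum is the nim-sum of the parts.
Combined value = 2 ⊕ 11 = 9.

9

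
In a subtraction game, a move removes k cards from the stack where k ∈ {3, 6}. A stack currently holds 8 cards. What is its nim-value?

2

Compute g(0), g(1), … for moves {3, 6}:
k:     0  1  2  3  4  5  6  7  8
g(k):  0  0  0  1  1  1  2  2  2
So g(8) = 2.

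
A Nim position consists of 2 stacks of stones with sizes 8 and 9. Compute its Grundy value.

1

Nim-sum: 8 ⊕ 9 = 1.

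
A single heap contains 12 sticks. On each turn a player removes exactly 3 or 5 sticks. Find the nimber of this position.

Build the Grundy sequence with g(k) = mex{g(k−s) : s ∈ {3, 5}, s ≤ k}:
k:     0  1  2  3  4  5  6  7  8  9 10 11 12
g(k):  0  0  0  1  1  1  2  2  0  0  0  1  1
So g(12) = 1.

1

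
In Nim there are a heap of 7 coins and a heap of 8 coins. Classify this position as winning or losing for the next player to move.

Winning position

Compute the nim-sum pairwise:
7 XOR 8 = 15
The nim-sum is 15 ≠ 0, so this is an N-position: the player to move can win.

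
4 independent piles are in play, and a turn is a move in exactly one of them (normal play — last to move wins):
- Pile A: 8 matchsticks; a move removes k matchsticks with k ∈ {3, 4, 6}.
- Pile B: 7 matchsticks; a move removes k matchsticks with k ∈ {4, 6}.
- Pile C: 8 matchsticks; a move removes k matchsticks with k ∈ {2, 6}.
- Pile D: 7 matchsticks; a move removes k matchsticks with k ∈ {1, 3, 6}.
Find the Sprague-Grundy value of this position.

0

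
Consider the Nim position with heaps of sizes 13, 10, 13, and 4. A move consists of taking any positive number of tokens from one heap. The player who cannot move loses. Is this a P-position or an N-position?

Nim-sum: 13 ^ 10 ^ 13 ^ 4 = 14.
The nim-sum is 14 ≠ 0, so this is an N-position: the player to move can win.

N-position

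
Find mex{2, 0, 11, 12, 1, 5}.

The values 0, 1, 2 are all present; 3 is the first non-negative integer missing from the set.

3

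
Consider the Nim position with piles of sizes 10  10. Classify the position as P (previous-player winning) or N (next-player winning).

P-position

Write each in binary and XOR column by column:
  1010  (10)
  1010  (10)
  ----
  0000  (0)
The nim-sum is 0, so this is a P-position: the player to move is in a losing position under optimal play.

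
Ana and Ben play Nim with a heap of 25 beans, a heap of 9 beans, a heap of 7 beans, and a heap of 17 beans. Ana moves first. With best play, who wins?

Ana wins

In binary:
  11001  (25)
  01001  (9)
  00111  (7)
  10001  (17)
  -----
  00110  (6)
The nim-sum is 6 ≠ 0, so this is an N-position: the player to move can win; Ana has a winning move.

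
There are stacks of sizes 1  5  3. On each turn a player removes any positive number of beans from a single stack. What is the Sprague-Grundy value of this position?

7

In binary:
  001  (1)
  101  (5)
  011  (3)
  ---
  111  (7)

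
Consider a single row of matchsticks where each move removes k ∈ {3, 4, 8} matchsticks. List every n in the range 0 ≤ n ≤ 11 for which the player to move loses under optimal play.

Build the Grundy sequence with g(k) = mex{g(k−s) : s ∈ {3, 4, 8}, s ≤ k}:
g(0) = mex{} = 0
g(1) = mex{} = 0
g(2) = mex{} = 0
g(3) = mex{0} = 1
g(4) = mex{0} = 1
g(5) = mex{0} = 1
g(6) = mex{0,1} = 2
g(7) = mex{1} = 0
g(8) = mex{0,1} = 2
g(9) = mex{0,1,2} = 3
g(10) = mex{0,2} = 1
g(11) = mex{0,1,2} = 3
The P-positions (g = 0) in 0..11 are 0, 1, 2, 7.

0, 1, 2, 7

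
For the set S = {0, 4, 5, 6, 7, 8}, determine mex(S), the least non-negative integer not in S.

0 is in the set but 1 is not, so the mex is 1.

1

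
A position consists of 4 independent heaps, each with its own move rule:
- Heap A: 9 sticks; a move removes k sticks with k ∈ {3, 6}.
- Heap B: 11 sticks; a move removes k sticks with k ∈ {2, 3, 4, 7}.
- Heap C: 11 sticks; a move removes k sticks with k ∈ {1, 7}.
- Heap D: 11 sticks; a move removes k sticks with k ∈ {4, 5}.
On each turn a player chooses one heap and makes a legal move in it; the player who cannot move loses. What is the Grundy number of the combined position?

1

For heap A, compute g(0), g(1), … with moves {3, 6}:
g(0) = mex{} = 0
g(1) = mex{} = 0
g(2) = mex{} = 0
g(3) = mex{0} = 1
g(4) = mex{0} = 1
g(5) = mex{0} = 1
g(6) = mex{0,1} = 2
g(7) = mex{0,1} = 2
g(8) = mex{0,1} = 2
g(9) = mex{1,2} = 0
So g(9) = 0.
Build the Grundy sequence for heap B with g(k) = mex{g(k−s) : s ∈ {2, 3, 4, 7}, s ≤ k}:
g(0) = mex{} = 0
g(1) = mex{} = 0
g(2) = mex{0} = 1
g(3) = mex{0} = 1
g(4) = mex{0,1} = 2
g(5) = mex{0,1} = 2
g(6) = mex{1,2} = 0
g(7) = mex{0,1,2} = 3
g(8) = mex{0,2} = 1
g(9) = mex{0,1,2,3} = 4
g(10) = mex{0,1,3} = 2
g(11) = mex{1,2,3,4} = 0
So g(11) = 0.
Grundy values for heap C (subtraction set {1, 7}):
k:     0  1  2  3  4  5  6  7  8  9 10 11
g(k):  0  1  0  1  0  1  0  1  0  1  0  1
So g(11) = 1.
Grundy values for heap D (subtraction set {4, 5}):
g(0) = mex{} = 0
g(1) = mex{} = 0
g(2) = mex{} = 0
g(3) = mex{} = 0
g(4) = mex{0} = 1
g(5) = mex{0} = 1
g(6) = mex{0} = 1
g(7) = mex{0} = 1
g(8) = mex{0,1} = 2
g(9) = mex{1} = 0
g(10) = mex{1} = 0
g(11) = mex{1} = 0
So g(11) = 0.
The value of a disjunctive sum is the nim-sum of the parts.
Combined value = 0 ⊕ 0 ⊕ 1 ⊕ 0 = 1.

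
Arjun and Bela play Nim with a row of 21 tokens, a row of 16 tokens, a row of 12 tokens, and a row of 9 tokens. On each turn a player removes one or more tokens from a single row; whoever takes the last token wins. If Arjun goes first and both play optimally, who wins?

Bela wins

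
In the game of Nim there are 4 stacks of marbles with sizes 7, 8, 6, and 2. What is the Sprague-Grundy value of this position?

In binary:
  0111  (7)
  1000  (8)
  0110  (6)
  0010  (2)
  ----
  1011  (11)

11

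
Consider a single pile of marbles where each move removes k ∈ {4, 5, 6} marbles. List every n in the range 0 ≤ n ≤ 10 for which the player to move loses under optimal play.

0, 1, 2, 3, 10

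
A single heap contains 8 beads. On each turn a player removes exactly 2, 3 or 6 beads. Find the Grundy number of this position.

2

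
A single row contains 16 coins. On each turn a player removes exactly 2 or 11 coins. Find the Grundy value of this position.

1

Compute g(0), g(1), … for moves {2, 11}:
k:     0  1  2  3  4  5  6  7  8  9 10 11 12 13 14 15 16
g(k):  0  0  1  1  0  0  1  1  0  0  1  1  2  0  0  1  1
So g(16) = 1.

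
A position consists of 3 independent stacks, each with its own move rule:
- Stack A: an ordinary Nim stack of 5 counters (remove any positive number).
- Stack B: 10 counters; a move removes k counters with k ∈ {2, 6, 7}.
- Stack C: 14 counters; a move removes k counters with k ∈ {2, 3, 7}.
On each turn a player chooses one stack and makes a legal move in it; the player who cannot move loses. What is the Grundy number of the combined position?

Stack A is a plain Nim stack of size 5, so its Grundy value is 5.
Grundy values for stack B (subtraction set {2, 6, 7}):
k:     0  1  2  3  4  5  6  7  8  9 10
g(k):  0  0  1  1  0  0  1  1  2  0  3
So g(10) = 3.
For stack C, compute g(0), g(1), … with moves {2, 3, 7}:
k:     0  1  2  3  4  5  6  7  8  9 10 11 12 13 14
g(k):  0  0  1  1  2  0  0  1  1  2  0  0  1  1  2
So g(14) = 2.
By the Sprague-Grundy theorem, the Grundy value of a sum of independent games is the XOR of the component values.
Combined value = 5 ⊕ 3 ⊕ 2 = 4.

4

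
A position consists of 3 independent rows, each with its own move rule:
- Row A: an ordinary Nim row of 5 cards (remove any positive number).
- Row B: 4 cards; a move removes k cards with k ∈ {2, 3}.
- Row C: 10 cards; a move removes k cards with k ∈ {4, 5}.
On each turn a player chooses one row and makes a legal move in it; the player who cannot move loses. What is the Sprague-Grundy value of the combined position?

Row A is a plain Nim row of size 5, so its Grundy value is 5.
For row B, compute g(0), g(1), … with moves {2, 3}:
g(0) = mex{} = 0
g(1) = mex{} = 0
g(2) = mex{0} = 1
g(3) = mex{0} = 1
g(4) = mex{0,1} = 2
So g(4) = 2.
Build the Grundy sequence for row C with g(k) = mex{g(k−s) : s ∈ {4, 5}, s ≤ k}:
g(0) = mex{} = 0
g(1) = mex{} = 0
g(2) = mex{} = 0
g(3) = mex{} = 0
g(4) = mex{0} = 1
g(5) = mex{0} = 1
g(6) = mex{0} = 1
g(7) = mex{0} = 1
g(8) = mex{0,1} = 2
g(9) = mex{1} = 0
g(10) = mex{1} = 0
So g(10) = 0.
The value of a disjunctive sum is the nim-sum of the parts.
Combined value = 5 ⊕ 2 ⊕ 0 = 7.

7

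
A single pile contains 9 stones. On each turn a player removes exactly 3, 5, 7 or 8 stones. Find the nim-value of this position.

3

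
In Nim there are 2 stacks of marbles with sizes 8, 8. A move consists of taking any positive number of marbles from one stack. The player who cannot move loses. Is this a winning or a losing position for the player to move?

Losing position

Nim-sum: 8 XOR 8 = 0.
The nim-sum is 0, so this is a P-position: the player to move is in a losing position under optimal play.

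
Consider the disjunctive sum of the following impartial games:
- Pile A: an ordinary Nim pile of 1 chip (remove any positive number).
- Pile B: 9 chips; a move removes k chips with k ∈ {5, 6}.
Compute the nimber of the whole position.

Pile A is a plain Nim pile of size 1, so its Grundy value is 1.
Grundy values for pile B (subtraction set {5, 6}):
k:     0  1  2  3  4  5  6  7  8  9
g(k):  0  0  0  0  0  1  1  1  1  1
So g(9) = 1.
The value of a disjunctive sum is the nim-sum of the parts.
Combined value = 1 XOR 1 = 0.

0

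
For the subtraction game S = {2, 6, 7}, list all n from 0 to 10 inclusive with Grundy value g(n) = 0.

0, 1, 4, 5, 9

Build the Grundy sequence with g(k) = mex{g(k−s) : s ∈ {2, 6, 7}, s ≤ k}:
g(0) = mex{} = 0
g(1) = mex{} = 0
g(2) = mex{0} = 1
g(3) = mex{0} = 1
g(4) = mex{1} = 0
g(5) = mex{1} = 0
g(6) = mex{0} = 1
g(7) = mex{0} = 1
g(8) = mex{0,1} = 2
g(9) = mex{1} = 0
g(10) = mex{0,1,2} = 3
The P-positions (g = 0) in 0..10 are 0, 1, 4, 5, 9.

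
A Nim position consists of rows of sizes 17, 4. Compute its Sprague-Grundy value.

21

Compute the nim-sum pairwise:
17 XOR 4 = 21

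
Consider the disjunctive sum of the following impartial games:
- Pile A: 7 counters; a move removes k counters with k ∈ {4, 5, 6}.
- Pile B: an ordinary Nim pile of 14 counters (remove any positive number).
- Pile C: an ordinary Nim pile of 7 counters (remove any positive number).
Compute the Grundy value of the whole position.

Build the Grundy sequence for pile A with g(k) = mex{g(k−s) : s ∈ {4, 5, 6}, s ≤ k}:
g(0) = mex{} = 0
g(1) = mex{} = 0
g(2) = mex{} = 0
g(3) = mex{} = 0
g(4) = mex{0} = 1
g(5) = mex{0} = 1
g(6) = mex{0} = 1
g(7) = mex{0} = 1
So g(7) = 1.
Pile B is a plain Nim pile of size 14, so its Grundy value is 14.
Pile C is a plain Nim pile of size 7, so its Grundy value is 7.
The value of a disjunctive sum is the nim-sum of the parts.
Combined value = 1 XOR 14 XOR 7 = 8.

8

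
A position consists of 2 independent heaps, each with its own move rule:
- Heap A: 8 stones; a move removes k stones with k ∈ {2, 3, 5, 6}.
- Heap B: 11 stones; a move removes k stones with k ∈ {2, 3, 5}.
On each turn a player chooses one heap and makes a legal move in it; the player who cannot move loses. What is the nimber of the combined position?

For heap A, compute g(0), g(1), … with moves {2, 3, 5, 6}:
k:     0  1  2  3  4  5  6  7  8
g(k):  0  0  1  1  2  2  3  3  0
So g(8) = 0.
Build the Grundy sequence for heap B with g(k) = mex{g(k−s) : s ∈ {2, 3, 5}, s ≤ k}:
k:     0  1  2  3  4  5  6  7  8  9 10 11
g(k):  0  0  1  1  2  2  3  0  0  1  1  2
So g(11) = 2.
By the Sprague-Grundy theorem, the Grundy value of a sum of independent games is the XOR of the component values.
Combined value = 0 ⊕ 2 = 2.

2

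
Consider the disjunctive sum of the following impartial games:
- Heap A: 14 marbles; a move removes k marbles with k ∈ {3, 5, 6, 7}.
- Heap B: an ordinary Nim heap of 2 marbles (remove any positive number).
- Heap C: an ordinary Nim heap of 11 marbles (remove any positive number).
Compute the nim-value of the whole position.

8

For heap A, compute g(0), g(1), … with moves {3, 5, 6, 7}:
k:     0  1  2  3  4  5  6  7  8  9 10 11 12 13 14
g(k):  0  0  0  1  1  1  2  2  2  3  0  0  0  1  1
So g(14) = 1.
Heap B is a plain Nim heap of size 2, so its Grundy value is 2.
Heap C is a plain Nim heap of size 11, so its Grundy value is 11.
The value of a disjunctive sum is the nim-sum of the parts.
Combined value = 1 XOR 2 XOR 11 = 8.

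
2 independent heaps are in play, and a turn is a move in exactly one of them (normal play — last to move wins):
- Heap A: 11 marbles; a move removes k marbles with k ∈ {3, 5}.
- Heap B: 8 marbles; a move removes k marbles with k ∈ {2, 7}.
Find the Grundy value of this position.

3

Grundy values for heap A (subtraction set {3, 5}):
g(0) = mex{} = 0
g(1) = mex{} = 0
g(2) = mex{} = 0
g(3) = mex{0} = 1
g(4) = mex{0} = 1
g(5) = mex{0} = 1
g(6) = mex{0,1} = 2
g(7) = mex{0,1} = 2
g(8) = mex{1} = 0
g(9) = mex{1,2} = 0
g(10) = mex{1,2} = 0
g(11) = mex{0,2} = 1
So g(11) = 1.
Build the Grundy sequence for heap B with g(k) = mex{g(k−s) : s ∈ {2, 7}, s ≤ k}:
g(0) = mex{} = 0
g(1) = mex{} = 0
g(2) = mex{0} = 1
g(3) = mex{0} = 1
g(4) = mex{1} = 0
g(5) = mex{1} = 0
g(6) = mex{0} = 1
g(7) = mex{0} = 1
g(8) = mex{0,1} = 2
So g(8) = 2.
The value of a disjunctive sum is the nim-sum of the parts.
Combined value = 1 ⊕ 2 = 3.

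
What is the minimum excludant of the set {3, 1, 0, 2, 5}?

4

The values 0, 1, 2, 3 are all present; 4 is the first non-negative integer missing from the set.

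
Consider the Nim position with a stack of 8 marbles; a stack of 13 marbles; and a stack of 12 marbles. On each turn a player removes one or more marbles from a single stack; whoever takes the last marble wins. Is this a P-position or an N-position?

Nim-sum: 8 XOR 13 XOR 12 = 9.
The nim-sum is 9 ≠ 0, so this is an N-position: the player to move can win.

N-position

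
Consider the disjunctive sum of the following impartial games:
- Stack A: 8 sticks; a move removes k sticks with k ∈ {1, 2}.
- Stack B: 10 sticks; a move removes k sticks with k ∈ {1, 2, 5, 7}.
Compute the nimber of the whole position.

3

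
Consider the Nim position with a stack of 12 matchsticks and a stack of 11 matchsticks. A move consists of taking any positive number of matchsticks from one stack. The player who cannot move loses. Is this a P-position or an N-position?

Write each in binary and XOR column by column:
  1100  (12)
  1011  (11)
  ----
  0111  (7)
The nim-sum is 7 ≠ 0, so this is an N-position: the player to move can win.

N-position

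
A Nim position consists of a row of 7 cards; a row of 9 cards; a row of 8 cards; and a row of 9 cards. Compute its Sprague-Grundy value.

15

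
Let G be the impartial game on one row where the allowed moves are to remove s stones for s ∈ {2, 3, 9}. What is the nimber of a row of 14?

1

Build the Grundy sequence with g(k) = mex{g(k−s) : s ∈ {2, 3, 9}, s ≤ k}:
k:     0  1  2  3  4  5  6  7  8  9 10 11 12 13 14
g(k):  0  0  1  1  2  0  0  1  1  2  2  0  0  1  1
So g(14) = 1.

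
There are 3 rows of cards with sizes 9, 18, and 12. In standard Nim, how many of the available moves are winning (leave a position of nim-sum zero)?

1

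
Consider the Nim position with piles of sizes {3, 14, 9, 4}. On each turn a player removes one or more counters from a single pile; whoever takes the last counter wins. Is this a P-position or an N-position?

P-position

In binary:
  0011  (3)
  1110  (14)
  1001  (9)
  0100  (4)
  ----
  0000  (0)
The nim-sum is 0, so this is a P-position: the player to move is in a losing position under optimal play.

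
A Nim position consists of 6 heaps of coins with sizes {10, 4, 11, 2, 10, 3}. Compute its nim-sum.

14

Write each in binary and XOR column by column:
  1010  (10)
  0100  (4)
  1011  (11)
  0010  (2)
  1010  (10)
  0011  (3)
  ----
  1110  (14)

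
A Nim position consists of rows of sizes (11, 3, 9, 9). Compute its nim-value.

Nim-sum: 11 ⊕ 3 ⊕ 9 ⊕ 9 = 8.

8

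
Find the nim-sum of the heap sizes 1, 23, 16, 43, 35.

Compute the nim-sum pairwise:
1 ⊕ 23 = 22
22 ⊕ 16 = 6
6 ⊕ 43 = 45
45 ⊕ 35 = 14

14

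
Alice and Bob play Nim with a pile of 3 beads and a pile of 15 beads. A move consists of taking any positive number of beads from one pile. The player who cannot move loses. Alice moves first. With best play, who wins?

Alice wins

Write each in binary and XOR column by column:
  0011  (3)
  1111  (15)
  ----
  1100  (12)
The nim-sum is 12 ≠ 0, so this is an N-position: the player to move can win; Alice has a winning move.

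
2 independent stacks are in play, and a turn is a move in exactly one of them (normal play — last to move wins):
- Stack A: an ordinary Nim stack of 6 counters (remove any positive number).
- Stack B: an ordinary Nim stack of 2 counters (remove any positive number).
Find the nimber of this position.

4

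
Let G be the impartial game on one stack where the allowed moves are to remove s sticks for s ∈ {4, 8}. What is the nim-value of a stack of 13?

Compute g(0), g(1), … for moves {4, 8}:
k:     0  1  2  3  4  5  6  7  8  9 10 11 12 13
g(k):  0  0  0  0  1  1  1  1  2  2  2  2  0  0
So g(13) = 0.

0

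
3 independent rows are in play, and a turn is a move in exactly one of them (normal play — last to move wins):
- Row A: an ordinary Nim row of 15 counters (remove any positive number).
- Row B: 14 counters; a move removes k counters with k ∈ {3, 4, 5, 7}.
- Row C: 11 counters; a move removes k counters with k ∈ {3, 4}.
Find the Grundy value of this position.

Row A is a plain Nim row of size 15, so its Grundy value is 15.
Grundy values for row B (subtraction set {3, 4, 5, 7}):
g(0) = mex{} = 0
g(1) = mex{} = 0
g(2) = mex{} = 0
g(3) = mex{0} = 1
g(4) = mex{0} = 1
g(5) = mex{0} = 1
g(6) = mex{0,1} = 2
g(7) = mex{0,1} = 2
g(8) = mex{0,1} = 2
g(9) = mex{0,1,2} = 3
g(10) = mex{1,2} = 0
g(11) = mex{1,2} = 0
g(12) = mex{1,2,3} = 0
g(13) = mex{0,2,3} = 1
g(14) = mex{0,2,3} = 1
So g(14) = 1.
Grundy values for row C (subtraction set {3, 4}):
k:     0  1  2  3  4  5  6  7  8  9 10 11
g(k):  0  0  0  1  1  1  2  0  0  0  1  1
So g(11) = 1.
The value of a disjunctive sum is the nim-sum of the parts.
Combined value = 15 XOR 1 XOR 1 = 15.

15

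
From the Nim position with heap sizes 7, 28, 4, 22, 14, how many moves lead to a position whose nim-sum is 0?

5

In binary:
  00111  (7)
  11100  (28)
  00100  (4)
  10110  (22)
  01110  (14)
  -----
  00111  (7)
The overall nim-sum is X = 7. A heap of size p has a winning move iff p XOR X < p (reduce it to p XOR X).
  7: 7 XOR 7 = 0 < 7 — winning move (to 0).
  28: 28 XOR 7 = 27 < 28 — winning move (to 27).
  4: 4 XOR 7 = 3 < 4 — winning move (to 3).
  22: 22 XOR 7 = 17 < 22 — winning move (to 17).
  14: 14 XOR 7 = 9 < 14 — winning move (to 9).
That gives 5 winning moves.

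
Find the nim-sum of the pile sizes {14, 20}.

Compute the nim-sum pairwise:
14 ⊕ 20 = 26

26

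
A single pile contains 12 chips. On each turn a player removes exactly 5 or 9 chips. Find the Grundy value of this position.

Compute g(0), g(1), … for moves {5, 9}:
g(0) = mex{} = 0
g(1) = mex{} = 0
g(2) = mex{} = 0
g(3) = mex{} = 0
g(4) = mex{} = 0
g(5) = mex{0} = 1
g(6) = mex{0} = 1
g(7) = mex{0} = 1
g(8) = mex{0} = 1
g(9) = mex{0} = 1
g(10) = mex{0,1} = 2
g(11) = mex{0,1} = 2
g(12) = mex{0,1} = 2
So g(12) = 2.

2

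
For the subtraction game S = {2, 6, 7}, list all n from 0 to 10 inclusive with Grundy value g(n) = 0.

Build the Grundy sequence with g(k) = mex{g(k−s) : s ∈ {2, 6, 7}, s ≤ k}:
g(0) = mex{} = 0
g(1) = mex{} = 0
g(2) = mex{0} = 1
g(3) = mex{0} = 1
g(4) = mex{1} = 0
g(5) = mex{1} = 0
g(6) = mex{0} = 1
g(7) = mex{0} = 1
g(8) = mex{0,1} = 2
g(9) = mex{1} = 0
g(10) = mex{0,1,2} = 3
The P-positions (g = 0) in 0..10 are 0, 1, 4, 5, 9.

0, 1, 4, 5, 9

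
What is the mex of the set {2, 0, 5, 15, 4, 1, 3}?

6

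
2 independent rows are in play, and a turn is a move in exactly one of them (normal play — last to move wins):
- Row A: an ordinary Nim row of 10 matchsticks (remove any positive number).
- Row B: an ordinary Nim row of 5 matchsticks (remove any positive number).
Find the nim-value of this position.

15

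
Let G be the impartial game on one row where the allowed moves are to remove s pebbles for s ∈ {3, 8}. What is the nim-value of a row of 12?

Grundy values for subtraction set {3, 8}:
g(0) = mex{} = 0
g(1) = mex{} = 0
g(2) = mex{} = 0
g(3) = mex{0} = 1
g(4) = mex{0} = 1
g(5) = mex{0} = 1
g(6) = mex{1} = 0
g(7) = mex{1} = 0
g(8) = mex{0,1} = 2
g(9) = mex{0} = 1
g(10) = mex{0} = 1
g(11) = mex{1,2} = 0
g(12) = mex{1} = 0
So g(12) = 0.

0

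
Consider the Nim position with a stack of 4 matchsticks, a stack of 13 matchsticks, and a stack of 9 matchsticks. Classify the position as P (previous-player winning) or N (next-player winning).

Bitwise XOR of the heap sizes:
  0100  (4)
  1101  (13)
  1001  (9)
  ----
  0000  (0)
The nim-sum is 0, so this is a P-position: the player to move is in a losing position under optimal play.

P-position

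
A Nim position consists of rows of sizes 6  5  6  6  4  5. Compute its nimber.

2

Compute the nim-sum pairwise:
6 ⊕ 5 = 3
3 ⊕ 6 = 5
5 ⊕ 6 = 3
3 ⊕ 4 = 7
7 ⊕ 5 = 2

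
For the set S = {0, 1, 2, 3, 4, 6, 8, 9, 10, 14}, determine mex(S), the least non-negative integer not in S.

5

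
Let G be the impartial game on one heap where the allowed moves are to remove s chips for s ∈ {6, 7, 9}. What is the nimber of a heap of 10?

1

Compute g(0), g(1), … for moves {6, 7, 9}:
g(0) = mex{} = 0
g(1) = mex{} = 0
g(2) = mex{} = 0
g(3) = mex{} = 0
g(4) = mex{} = 0
g(5) = mex{} = 0
g(6) = mex{0} = 1
g(7) = mex{0} = 1
g(8) = mex{0} = 1
g(9) = mex{0} = 1
g(10) = mex{0} = 1
So g(10) = 1.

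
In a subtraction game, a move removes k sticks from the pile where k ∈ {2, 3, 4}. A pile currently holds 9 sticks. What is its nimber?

Compute g(0), g(1), … for moves {2, 3, 4}:
g(0) = mex{} = 0
g(1) = mex{} = 0
g(2) = mex{0} = 1
g(3) = mex{0} = 1
g(4) = mex{0,1} = 2
g(5) = mex{0,1} = 2
g(6) = mex{1,2} = 0
g(7) = mex{1,2} = 0
g(8) = mex{0,2} = 1
g(9) = mex{0,2} = 1
So g(9) = 1.

1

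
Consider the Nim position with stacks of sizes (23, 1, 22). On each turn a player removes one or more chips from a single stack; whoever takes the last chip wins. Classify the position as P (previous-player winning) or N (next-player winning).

P-position

Compute the nim-sum pairwise:
23 ^ 1 = 22
22 ^ 22 = 0
The nim-sum is 0, so this is a P-position: the player to move is in a losing position under optimal play.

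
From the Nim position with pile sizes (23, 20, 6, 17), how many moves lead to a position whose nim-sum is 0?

3

Bitwise XOR of the heap sizes:
  10111  (23)
  10100  (20)
  00110  (6)
  10001  (17)
  -----
  10100  (20)
The overall nim-sum is X = 20. A pile of size p has a winning move iff p XOR X < p (reduce it to p XOR X).
  23: 23 XOR 20 = 3 < 23 — winning move (to 3).
  20: 20 XOR 20 = 0 < 20 — winning move (to 0).
  6: 6 XOR 20 = 18 ≥ 6 — no move.
  17: 17 XOR 20 = 5 < 17 — winning move (to 5).
That gives 3 winning moves.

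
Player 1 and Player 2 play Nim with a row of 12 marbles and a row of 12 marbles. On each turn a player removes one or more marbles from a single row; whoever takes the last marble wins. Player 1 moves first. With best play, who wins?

Bitwise XOR of the heap sizes:
  1100  (12)
  1100  (12)
  ----
  0000  (0)
The nim-sum is 0, so this is a P-position: the player to move is in a losing position under optimal play; Player 1 is about to move from it and so loses — Player 2 wins.

Player 2 wins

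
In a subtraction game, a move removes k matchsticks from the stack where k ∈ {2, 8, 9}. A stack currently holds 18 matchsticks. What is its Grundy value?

1

Build the Grundy sequence with g(k) = mex{g(k−s) : s ∈ {2, 8, 9}, s ≤ k}:
k:     0  1  2  3  4  5  6  7  8  9 10 11 12 13 14 15 16 17 18
g(k):  0  0  1  1  0  0  1  1  2  2  3  0  2  1  3  0  0  1  1
So g(18) = 1.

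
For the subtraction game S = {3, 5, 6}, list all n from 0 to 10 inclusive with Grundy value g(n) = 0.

Build the Grundy sequence with g(k) = mex{g(k−s) : s ∈ {3, 5, 6}, s ≤ k}:
k:     0  1  2  3  4  5  6  7  8  9 10
g(k):  0  0  0  1  1  1  2  2  2  0  0
The P-positions (g = 0) in 0..10 are 0, 1, 2, 9, 10.

0, 1, 2, 9, 10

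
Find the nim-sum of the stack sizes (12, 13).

1

Compute the nim-sum pairwise:
12 XOR 13 = 1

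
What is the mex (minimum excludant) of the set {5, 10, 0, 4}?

0 is in the set but 1 is not, so the mex is 1.

1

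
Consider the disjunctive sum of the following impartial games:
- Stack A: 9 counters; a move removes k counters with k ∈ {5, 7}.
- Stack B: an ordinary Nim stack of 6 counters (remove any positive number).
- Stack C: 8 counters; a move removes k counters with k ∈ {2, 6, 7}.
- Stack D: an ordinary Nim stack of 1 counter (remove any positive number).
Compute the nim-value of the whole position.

Grundy values for stack A (subtraction set {5, 7}):
k:     0  1  2  3  4  5  6  7  8  9
g(k):  0  0  0  0  0  1  1  1  1  1
So g(9) = 1.
Stack B is a plain Nim stack of size 6, so its Grundy value is 6.
Grundy values for stack C (subtraction set {2, 6, 7}):
g(0) = mex{} = 0
g(1) = mex{} = 0
g(2) = mex{0} = 1
g(3) = mex{0} = 1
g(4) = mex{1} = 0
g(5) = mex{1} = 0
g(6) = mex{0} = 1
g(7) = mex{0} = 1
g(8) = mex{0,1} = 2
So g(8) = 2.
Stack D is a plain Nim stack of size 1, so its Grundy value is 1.
By the Sprague-Grundy theorem, the Grundy value of a sum of independent games is the XOR of the component values.
Combined value = 1 XOR 6 XOR 2 XOR 1 = 4.

4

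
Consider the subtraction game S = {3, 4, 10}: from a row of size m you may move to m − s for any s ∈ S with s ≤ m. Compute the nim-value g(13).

Build the Grundy sequence with g(k) = mex{g(k−s) : s ∈ {3, 4, 10}, s ≤ k}:
k:     0  1  2  3  4  5  6  7  8  9 10 11 12 13
g(k):  0  0  0  1  1  1  2  0  0  0  1  1  1  2
So g(13) = 2.

2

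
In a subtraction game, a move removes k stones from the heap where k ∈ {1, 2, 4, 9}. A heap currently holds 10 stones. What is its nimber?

4

Grundy values for subtraction set {1, 2, 4, 9}:
k:     0  1  2  3  4  5  6  7  8  9 10
g(k):  0  1  2  0  1  2  0  1  2  3  4
So g(10) = 4.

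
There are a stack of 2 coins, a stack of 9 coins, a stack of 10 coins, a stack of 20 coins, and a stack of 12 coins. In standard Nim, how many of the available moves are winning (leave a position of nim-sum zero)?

1

Compute the nim-sum pairwise:
2 ^ 9 = 11
11 ^ 10 = 1
1 ^ 20 = 21
21 ^ 12 = 25
The overall nim-sum is X = 25. A stack of size p has a winning move iff p XOR X < p (reduce it to p XOR X).
  2: 2 XOR 25 = 27 ≥ 2 — no move.
  9: 9 XOR 25 = 16 ≥ 9 — no move.
  10: 10 XOR 25 = 19 ≥ 10 — no move.
  20: 20 XOR 25 = 13 < 20 — winning move (to 13).
  12: 12 XOR 25 = 21 ≥ 12 — no move.
That gives 1 winning move.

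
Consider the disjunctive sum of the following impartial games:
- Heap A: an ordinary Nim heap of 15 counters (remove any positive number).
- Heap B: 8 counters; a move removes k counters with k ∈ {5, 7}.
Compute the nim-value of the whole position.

14

Heap A is a plain Nim heap of size 15, so its Grundy value is 15.
Grundy values for heap B (subtraction set {5, 7}):
g(0) = mex{} = 0
g(1) = mex{} = 0
g(2) = mex{} = 0
g(3) = mex{} = 0
g(4) = mex{} = 0
g(5) = mex{0} = 1
g(6) = mex{0} = 1
g(7) = mex{0} = 1
g(8) = mex{0} = 1
So g(8) = 1.
The value of a disjunctive sum is the nim-sum of the parts.
Combined value = 15 XOR 1 = 14.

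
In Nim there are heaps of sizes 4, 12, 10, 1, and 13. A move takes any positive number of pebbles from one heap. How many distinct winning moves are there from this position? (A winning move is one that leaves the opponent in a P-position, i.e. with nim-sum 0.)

Bitwise XOR of the heap sizes:
  0100  (4)
  1100  (12)
  1010  (10)
  0001  (1)
  1101  (13)
  ----
  1110  (14)
The overall nim-sum is X = 14. A heap of size p has a winning move iff p XOR X < p (reduce it to p XOR X).
  4: 4 XOR 14 = 10 ≥ 4 — no move.
  12: 12 XOR 14 = 2 < 12 — winning move (to 2).
  10: 10 XOR 14 = 4 < 10 — winning move (to 4).
  1: 1 XOR 14 = 15 ≥ 1 — no move.
  13: 13 XOR 14 = 3 < 13 — winning move (to 3).
That gives 3 winning moves.

3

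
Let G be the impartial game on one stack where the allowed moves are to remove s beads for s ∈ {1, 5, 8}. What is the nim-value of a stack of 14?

Build the Grundy sequence with g(k) = mex{g(k−s) : s ∈ {1, 5, 8}, s ≤ k}:
k:     0  1  2  3  4  5  6  7  8  9 10 11 12 13 14
g(k):  0  1  0  1  0  1  0  1  2  3  2  3  2  0  1
So g(14) = 1.

1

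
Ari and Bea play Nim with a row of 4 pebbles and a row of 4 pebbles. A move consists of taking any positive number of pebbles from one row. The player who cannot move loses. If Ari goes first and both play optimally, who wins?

Compute the nim-sum pairwise:
4 ^ 4 = 0
The nim-sum is 0, so this is a P-position: the player to move is in a losing position under optimal play; Ari is about to move from it and so loses — Bea wins.

Bea wins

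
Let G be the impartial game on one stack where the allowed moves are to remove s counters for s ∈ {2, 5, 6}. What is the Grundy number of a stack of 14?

Grundy values for subtraction set {2, 5, 6}:
k:     0  1  2  3  4  5  6  7  8  9 10 11 12 13 14
g(k):  0  0  1  1  0  2  1  3  0  2  1  0  0  1  1
So g(14) = 1.

1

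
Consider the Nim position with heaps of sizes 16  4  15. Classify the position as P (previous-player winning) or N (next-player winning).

N-position

Compute the nim-sum pairwise:
16 ^ 4 = 20
20 ^ 15 = 27
The nim-sum is 27 ≠ 0, so this is an N-position: the player to move can win.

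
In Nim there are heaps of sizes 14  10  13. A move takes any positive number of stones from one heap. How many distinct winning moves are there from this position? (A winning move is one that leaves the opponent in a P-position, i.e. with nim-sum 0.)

3

Nim-sum: 14 ^ 10 ^ 13 = 9.
The overall nim-sum is X = 9. A heap of size p has a winning move iff p XOR X < p (reduce it to p XOR X).
  14: 14 XOR 9 = 7 < 14 — winning move (to 7).
  10: 10 XOR 9 = 3 < 10 — winning move (to 3).
  13: 13 XOR 9 = 4 < 13 — winning move (to 4).
That gives 3 winning moves.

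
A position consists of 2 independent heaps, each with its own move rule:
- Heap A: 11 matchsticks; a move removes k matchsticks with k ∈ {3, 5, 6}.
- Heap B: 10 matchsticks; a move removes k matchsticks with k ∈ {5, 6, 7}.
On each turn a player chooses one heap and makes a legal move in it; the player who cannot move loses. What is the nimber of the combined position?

2

Build the Grundy sequence for heap A with g(k) = mex{g(k−s) : s ∈ {3, 5, 6}, s ≤ k}:
k:     0  1  2  3  4  5  6  7  8  9 10 11
g(k):  0  0  0  1  1  1  2  2  2  0  0  0
So g(11) = 0.
Build the Grundy sequence for heap B with g(k) = mex{g(k−s) : s ∈ {5, 6, 7}, s ≤ k}:
k:     0  1  2  3  4  5  6  7  8  9 10
g(k):  0  0  0  0  0  1  1  1  1  1  2
So g(10) = 2.
The value of a disjunctive sum is the nim-sum of the parts.
Combined value = 0 ⊕ 2 = 2.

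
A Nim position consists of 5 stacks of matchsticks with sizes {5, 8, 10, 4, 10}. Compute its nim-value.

9

Nim-sum: 5 ^ 8 ^ 10 ^ 4 ^ 10 = 9.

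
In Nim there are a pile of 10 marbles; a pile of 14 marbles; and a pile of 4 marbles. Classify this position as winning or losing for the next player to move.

Write each in binary and XOR column by column:
  1010  (10)
  1110  (14)
  0100  (4)
  ----
  0000  (0)
The nim-sum is 0, so this is a P-position: the player to move is in a losing position under optimal play.

Losing position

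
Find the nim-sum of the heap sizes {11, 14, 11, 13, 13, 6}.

8

Nim-sum: 11 XOR 14 XOR 11 XOR 13 XOR 13 XOR 6 = 8.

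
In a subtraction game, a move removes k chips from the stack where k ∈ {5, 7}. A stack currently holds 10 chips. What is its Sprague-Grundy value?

Compute g(0), g(1), … for moves {5, 7}:
k:     0  1  2  3  4  5  6  7  8  9 10
g(k):  0  0  0  0  0  1  1  1  1  1  2
So g(10) = 2.

2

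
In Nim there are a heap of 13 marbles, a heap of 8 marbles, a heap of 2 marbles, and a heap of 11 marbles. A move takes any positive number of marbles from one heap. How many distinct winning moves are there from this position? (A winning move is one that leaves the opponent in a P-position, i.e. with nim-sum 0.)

Compute the nim-sum pairwise:
13 ⊕ 8 = 5
5 ⊕ 2 = 7
7 ⊕ 11 = 12
The overall nim-sum is X = 12. A heap of size p has a winning move iff p XOR X < p (reduce it to p XOR X).
  13: 13 XOR 12 = 1 < 13 — winning move (to 1).
  8: 8 XOR 12 = 4 < 8 — winning move (to 4).
  2: 2 XOR 12 = 14 ≥ 2 — no move.
  11: 11 XOR 12 = 7 < 11 — winning move (to 7).
That gives 3 winning moves.

3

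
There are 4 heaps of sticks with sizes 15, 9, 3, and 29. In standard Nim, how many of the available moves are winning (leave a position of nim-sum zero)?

1

Compute the nim-sum pairwise:
15 XOR 9 = 6
6 XOR 3 = 5
5 XOR 29 = 24
The overall nim-sum is X = 24. A heap of size p has a winning move iff p XOR X < p (reduce it to p XOR X).
  15: 15 XOR 24 = 23 ≥ 15 — no move.
  9: 9 XOR 24 = 17 ≥ 9 — no move.
  3: 3 XOR 24 = 27 ≥ 3 — no move.
  29: 29 XOR 24 = 5 < 29 — winning move (to 5).
That gives 1 winning move.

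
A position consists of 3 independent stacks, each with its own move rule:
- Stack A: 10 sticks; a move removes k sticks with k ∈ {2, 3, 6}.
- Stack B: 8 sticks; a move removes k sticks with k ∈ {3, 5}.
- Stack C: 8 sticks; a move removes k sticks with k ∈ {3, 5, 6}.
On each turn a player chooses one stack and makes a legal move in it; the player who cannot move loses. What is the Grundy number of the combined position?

2

For stack A, compute g(0), g(1), … with moves {2, 3, 6}:
k:     0  1  2  3  4  5  6  7  8  9 10
g(k):  0  0  1  1  2  0  3  1  2  0  0
So g(10) = 0.
For stack B, compute g(0), g(1), … with moves {3, 5}:
g(0) = mex{} = 0
g(1) = mex{} = 0
g(2) = mex{} = 0
g(3) = mex{0} = 1
g(4) = mex{0} = 1
g(5) = mex{0} = 1
g(6) = mex{0,1} = 2
g(7) = mex{0,1} = 2
g(8) = mex{1} = 0
So g(8) = 0.
Grundy values for stack C (subtraction set {3, 5, 6}):
k:     0  1  2  3  4  5  6  7  8
g(k):  0  0  0  1  1  1  2  2  2
So g(8) = 2.
The value of a disjunctive sum is the nim-sum of the parts.
Combined value = 0 ⊕ 0 ⊕ 2 = 2.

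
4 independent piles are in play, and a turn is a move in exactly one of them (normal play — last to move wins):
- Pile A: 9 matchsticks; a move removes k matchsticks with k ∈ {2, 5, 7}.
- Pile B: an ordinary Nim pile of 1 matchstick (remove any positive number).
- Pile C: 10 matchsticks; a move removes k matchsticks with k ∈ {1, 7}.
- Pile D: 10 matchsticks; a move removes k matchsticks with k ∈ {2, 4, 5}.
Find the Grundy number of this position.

Build the Grundy sequence for pile A with g(k) = mex{g(k−s) : s ∈ {2, 5, 7}, s ≤ k}:
k:     0  1  2  3  4  5  6  7  8  9
g(k):  0  0  1  1  0  2  1  3  2  2
So g(9) = 2.
Pile B is a plain Nim pile of size 1, so its Grundy value is 1.
Build the Grundy sequence for pile C with g(k) = mex{g(k−s) : s ∈ {1, 7}, s ≤ k}:
g(0) = mex{} = 0
g(1) = mex{0} = 1
g(2) = mex{1} = 0
g(3) = mex{0} = 1
g(4) = mex{1} = 0
g(5) = mex{0} = 1
g(6) = mex{1} = 0
g(7) = mex{0} = 1
g(8) = mex{1} = 0
g(9) = mex{0} = 1
g(10) = mex{1} = 0
So g(10) = 0.
Build the Grundy sequence for pile D with g(k) = mex{g(k−s) : s ∈ {2, 4, 5}, s ≤ k}:
g(0) = mex{} = 0
g(1) = mex{} = 0
g(2) = mex{0} = 1
g(3) = mex{0} = 1
g(4) = mex{0,1} = 2
g(5) = mex{0,1} = 2
g(6) = mex{0,1,2} = 3
g(7) = mex{1,2} = 0
g(8) = mex{1,2,3} = 0
g(9) = mex{0,2} = 1
g(10) = mex{0,2,3} = 1
So g(10) = 1.
By the Sprague-Grundy theorem, the Grundy value of a sum of independent games is the XOR of the component values.
Combined value = 2 ⊕ 1 ⊕ 0 ⊕ 1 = 2.

2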